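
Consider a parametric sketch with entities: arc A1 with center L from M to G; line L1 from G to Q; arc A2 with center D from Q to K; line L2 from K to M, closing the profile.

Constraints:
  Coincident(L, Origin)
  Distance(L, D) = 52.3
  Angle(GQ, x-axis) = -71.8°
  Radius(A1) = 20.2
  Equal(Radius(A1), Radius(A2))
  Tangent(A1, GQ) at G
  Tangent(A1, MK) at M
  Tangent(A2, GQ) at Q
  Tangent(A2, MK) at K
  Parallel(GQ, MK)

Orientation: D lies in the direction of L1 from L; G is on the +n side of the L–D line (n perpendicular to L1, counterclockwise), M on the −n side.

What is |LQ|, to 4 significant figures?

56.07

The slot axis is L1's direction at -71.8°, so u = (cos -71.8°, sin -71.8°) = (0.3123, -0.9500) and n = (−sin -71.8°, cos -71.8°) = (0.9500, 0.3123). L is at the origin and D lies 52.3 along u from L, so D = 52.3·u = (16.34, -49.68). Tangency of A1 to both parallel lines with radius 20.2 puts G and M at L ± 20.2·n: G = (19.19, 6.309), M = (-19.19, -6.309). Equal radii place Q and K the same way about D: Q = D + 20.2·n = (35.52, -43.37), K = D − 20.2·n = (-2.854, -55.99). Then |LQ| = |Q − L| = 56.07.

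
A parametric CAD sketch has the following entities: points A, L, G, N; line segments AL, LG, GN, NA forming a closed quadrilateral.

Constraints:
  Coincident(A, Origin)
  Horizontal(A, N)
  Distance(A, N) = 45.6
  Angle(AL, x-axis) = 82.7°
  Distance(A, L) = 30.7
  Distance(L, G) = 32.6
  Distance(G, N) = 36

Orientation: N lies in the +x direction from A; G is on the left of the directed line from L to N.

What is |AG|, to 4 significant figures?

50.19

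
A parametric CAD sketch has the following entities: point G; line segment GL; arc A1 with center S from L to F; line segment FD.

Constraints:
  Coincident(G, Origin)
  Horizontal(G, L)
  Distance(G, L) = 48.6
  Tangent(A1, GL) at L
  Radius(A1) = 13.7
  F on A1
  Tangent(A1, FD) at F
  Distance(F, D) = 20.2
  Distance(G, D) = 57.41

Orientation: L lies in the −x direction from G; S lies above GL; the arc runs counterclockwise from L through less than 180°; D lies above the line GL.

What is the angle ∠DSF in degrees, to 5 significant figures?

55.854°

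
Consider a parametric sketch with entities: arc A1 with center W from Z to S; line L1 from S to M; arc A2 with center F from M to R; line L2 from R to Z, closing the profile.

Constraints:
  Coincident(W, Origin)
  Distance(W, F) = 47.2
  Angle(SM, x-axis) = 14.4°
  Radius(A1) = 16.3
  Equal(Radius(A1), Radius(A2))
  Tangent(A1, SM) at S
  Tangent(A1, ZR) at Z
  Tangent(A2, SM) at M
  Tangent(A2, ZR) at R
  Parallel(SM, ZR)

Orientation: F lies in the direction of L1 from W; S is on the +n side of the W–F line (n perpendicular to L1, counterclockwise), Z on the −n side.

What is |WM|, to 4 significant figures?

49.94

Tangency of A1 to both parallel lines with radius 16.3 puts S and Z at W ± 16.3·n: S = (-4.054, 15.79), Z = (4.054, -15.79). Equal radii place M and R the same way about F: M = F + 16.3·n = (41.66, 27.53), R = F − 16.3·n = (49.77, -4.050). Then |WM| = |M − W| = 49.94.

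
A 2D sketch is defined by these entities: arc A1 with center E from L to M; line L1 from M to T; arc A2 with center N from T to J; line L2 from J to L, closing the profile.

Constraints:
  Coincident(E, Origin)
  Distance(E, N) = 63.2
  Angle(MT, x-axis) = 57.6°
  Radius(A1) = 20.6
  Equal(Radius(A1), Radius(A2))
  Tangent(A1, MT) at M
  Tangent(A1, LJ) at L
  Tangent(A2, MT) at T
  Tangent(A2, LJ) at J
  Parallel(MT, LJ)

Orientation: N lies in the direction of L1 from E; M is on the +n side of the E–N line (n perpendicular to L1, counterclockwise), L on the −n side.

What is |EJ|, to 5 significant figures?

66.473

The slot axis is L1's direction at 57.6°, so u = (cos 57.6°, sin 57.6°) = (0.53583, 0.84433) and n = (−sin 57.6°, cos 57.6°) = (-0.84433, 0.53583). E is at the origin and N lies 63.2 along u from E, so N = 63.2·u = (33.864, 53.362). Tangency of A1 to both parallel lines with radius 20.6 puts M and L at E ± 20.6·n: M = (-17.393, 11.038), L = (17.393, -11.038). Equal radii place T and J the same way about N: T = N + 20.6·n = (16.471, 64.400), J = N − 20.6·n = (51.257, 42.323). Then |EJ| = |J − E| = 66.473.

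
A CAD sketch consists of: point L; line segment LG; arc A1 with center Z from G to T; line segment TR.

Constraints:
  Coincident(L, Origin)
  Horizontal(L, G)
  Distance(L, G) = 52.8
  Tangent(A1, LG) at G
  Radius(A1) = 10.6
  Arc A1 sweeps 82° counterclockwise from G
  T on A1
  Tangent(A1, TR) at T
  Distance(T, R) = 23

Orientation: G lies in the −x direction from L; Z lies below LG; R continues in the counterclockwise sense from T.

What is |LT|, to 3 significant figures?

64.0

L is at the origin; LG is horizontal with |LG| = 52.8 and G on the −x side, so G = (-52.8, 0.00). Tangency of A1 to LG means the radius ZG is perpendicular to LG, so Z = G + (0, -10.6) = (-52.8, -10.6). On A1, G sits at bearing 90° from Z; an 82° counterclockwise sweep puts T at bearing 172°, so T = Z + 10.6·(cos 172°, sin 172°) = (-63.3, -9.12). Then |LT| = |T − L| = 64.0.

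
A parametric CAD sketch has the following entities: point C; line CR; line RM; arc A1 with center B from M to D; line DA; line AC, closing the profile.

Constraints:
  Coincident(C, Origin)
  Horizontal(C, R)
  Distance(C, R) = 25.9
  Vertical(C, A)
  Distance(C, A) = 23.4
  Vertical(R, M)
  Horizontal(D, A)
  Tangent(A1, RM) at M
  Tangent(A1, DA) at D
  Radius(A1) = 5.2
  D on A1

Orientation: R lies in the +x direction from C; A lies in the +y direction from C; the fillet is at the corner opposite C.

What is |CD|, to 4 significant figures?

31.24

The virtual corner opposite C is at (25.90, 23.40). Since A1 is tangent to RM there, BM ⟂ RM and since A1 is tangent to DA there, BD ⟂ DA, with radius 5.2, so the center B sits 5.2 in from both sides at B = (20.70, 18.20). That places the tangent points at M = (25.90, 18.20) on RM and D = (20.70, 23.40) on DA. Then |CD| = |D − C| = 31.24.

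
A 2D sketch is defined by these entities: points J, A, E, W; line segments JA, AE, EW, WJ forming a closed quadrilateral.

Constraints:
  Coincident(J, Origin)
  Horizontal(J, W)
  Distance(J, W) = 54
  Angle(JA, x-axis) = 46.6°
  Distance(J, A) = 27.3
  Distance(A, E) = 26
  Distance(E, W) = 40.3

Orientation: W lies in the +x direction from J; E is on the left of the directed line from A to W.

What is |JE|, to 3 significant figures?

53.2

Checks: |AE| = 26.00 ✓; |EW| = 40.30 ✓.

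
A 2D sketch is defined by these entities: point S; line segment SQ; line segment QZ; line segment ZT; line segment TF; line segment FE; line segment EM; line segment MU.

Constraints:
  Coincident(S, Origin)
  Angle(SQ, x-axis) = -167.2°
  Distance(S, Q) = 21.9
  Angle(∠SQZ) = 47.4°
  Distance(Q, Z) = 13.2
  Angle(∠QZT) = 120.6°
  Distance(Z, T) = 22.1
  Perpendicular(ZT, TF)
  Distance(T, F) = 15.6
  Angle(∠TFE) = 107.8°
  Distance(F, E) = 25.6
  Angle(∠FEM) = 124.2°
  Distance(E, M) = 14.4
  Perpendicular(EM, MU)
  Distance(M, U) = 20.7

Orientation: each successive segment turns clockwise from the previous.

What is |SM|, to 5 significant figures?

29.366

∠TFE = 107.8° gives FE at -161.40° from the x-axis; with |FE| = 25.6, E = (-16.743, -16.853). ∠FEM = 124.2° gives EM at 142.80° from the x-axis; with |EM| = 14.4, M = (-28.213, -8.1465). Then |SM| = |M − S| = 29.366.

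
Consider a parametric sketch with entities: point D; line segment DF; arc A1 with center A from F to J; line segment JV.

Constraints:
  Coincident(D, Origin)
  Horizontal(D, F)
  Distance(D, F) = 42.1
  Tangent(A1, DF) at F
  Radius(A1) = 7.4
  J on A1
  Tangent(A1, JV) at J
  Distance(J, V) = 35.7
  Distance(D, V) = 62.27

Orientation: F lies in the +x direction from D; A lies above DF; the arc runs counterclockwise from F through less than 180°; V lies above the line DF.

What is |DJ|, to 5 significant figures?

50.143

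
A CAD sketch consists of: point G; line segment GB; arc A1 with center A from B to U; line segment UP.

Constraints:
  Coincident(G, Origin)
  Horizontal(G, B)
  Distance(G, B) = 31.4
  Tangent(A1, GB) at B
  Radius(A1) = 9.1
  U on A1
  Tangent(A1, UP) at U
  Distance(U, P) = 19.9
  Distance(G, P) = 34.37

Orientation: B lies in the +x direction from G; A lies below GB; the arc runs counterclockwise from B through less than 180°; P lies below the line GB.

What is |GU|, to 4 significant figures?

23.77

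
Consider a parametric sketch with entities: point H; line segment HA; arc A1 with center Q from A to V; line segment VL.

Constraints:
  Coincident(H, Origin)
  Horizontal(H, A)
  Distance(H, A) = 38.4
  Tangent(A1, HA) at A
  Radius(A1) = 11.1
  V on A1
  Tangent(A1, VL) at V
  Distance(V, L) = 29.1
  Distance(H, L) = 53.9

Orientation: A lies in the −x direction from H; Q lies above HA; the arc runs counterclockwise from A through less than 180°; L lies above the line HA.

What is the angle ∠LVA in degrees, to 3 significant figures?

129°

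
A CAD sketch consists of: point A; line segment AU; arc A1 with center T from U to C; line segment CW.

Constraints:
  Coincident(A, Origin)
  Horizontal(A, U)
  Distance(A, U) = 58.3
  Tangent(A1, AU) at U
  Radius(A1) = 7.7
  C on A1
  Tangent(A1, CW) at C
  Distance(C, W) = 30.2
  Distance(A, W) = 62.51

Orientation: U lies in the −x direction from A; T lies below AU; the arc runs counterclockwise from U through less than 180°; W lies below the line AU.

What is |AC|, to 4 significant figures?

65.99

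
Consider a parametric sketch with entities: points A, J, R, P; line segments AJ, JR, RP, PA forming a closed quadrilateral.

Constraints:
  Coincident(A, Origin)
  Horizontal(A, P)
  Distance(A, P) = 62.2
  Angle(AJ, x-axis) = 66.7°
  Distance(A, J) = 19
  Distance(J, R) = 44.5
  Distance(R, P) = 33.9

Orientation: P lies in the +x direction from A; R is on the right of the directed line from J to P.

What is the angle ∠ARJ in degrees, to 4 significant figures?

25.16°

A is at the origin; AP is horizontal with |AP| = 62.2 and P in +x, so P = (62.2, 0). AJ runs at 66.7° with |AJ| = 19.0, so J = (7.515, 17.45). R is determined by |JR| = 44.5 and |RP| = 33.9 together: it lies at the intersection of circle(J, 44.5) and circle(P, 33.9). With |JP| = 57.40, the foot of the radical line on JP is 35.94 from J and the perpendicular offset is √(44.5² − 35.94²) = 26.24. Taking the right-of-JP solution: R = (33.78, -18.47).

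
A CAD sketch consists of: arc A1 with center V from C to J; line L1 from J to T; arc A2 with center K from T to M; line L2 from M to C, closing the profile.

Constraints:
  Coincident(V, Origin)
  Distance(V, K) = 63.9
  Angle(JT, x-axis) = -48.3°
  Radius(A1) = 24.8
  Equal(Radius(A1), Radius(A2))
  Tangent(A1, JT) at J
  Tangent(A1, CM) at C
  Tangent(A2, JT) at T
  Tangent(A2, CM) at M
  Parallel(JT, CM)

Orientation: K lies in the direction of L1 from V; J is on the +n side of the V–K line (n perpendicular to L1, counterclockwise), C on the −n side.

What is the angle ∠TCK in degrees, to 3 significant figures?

16.6°

Tangency of A1 to both parallel lines with radius 24.8 puts J and C at V ± 24.8·n: J = (18.5, 16.5), C = (-18.5, -16.5). Equal radii place T and M the same way about K: T = K + 24.8·n = (61.0, -31.2), M = K − 24.8·n = (24.0, -64.2). Then cos ∠TCK = CT·CK / (|CT||CK|), giving 16.6°.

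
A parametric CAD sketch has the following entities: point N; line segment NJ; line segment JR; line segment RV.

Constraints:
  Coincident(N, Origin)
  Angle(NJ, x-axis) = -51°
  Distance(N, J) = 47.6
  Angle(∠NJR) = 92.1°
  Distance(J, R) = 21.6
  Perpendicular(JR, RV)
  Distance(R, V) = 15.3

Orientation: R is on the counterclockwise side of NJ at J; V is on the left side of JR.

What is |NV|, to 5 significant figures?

39.827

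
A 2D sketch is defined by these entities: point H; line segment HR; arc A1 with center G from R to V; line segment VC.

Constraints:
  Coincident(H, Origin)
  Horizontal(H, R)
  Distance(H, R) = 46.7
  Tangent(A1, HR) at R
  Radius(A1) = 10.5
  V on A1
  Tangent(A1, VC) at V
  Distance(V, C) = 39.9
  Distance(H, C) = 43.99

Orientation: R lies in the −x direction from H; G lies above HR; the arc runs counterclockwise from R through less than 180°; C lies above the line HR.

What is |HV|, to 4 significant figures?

37.93

Checks: H = (0.00, 0.00) ✓; |GV| = 10.50 ✓; ∠(GV, VC) = 90.00° ✓; |VC| = 39.90 ✓; |HC| = 43.99 ✓.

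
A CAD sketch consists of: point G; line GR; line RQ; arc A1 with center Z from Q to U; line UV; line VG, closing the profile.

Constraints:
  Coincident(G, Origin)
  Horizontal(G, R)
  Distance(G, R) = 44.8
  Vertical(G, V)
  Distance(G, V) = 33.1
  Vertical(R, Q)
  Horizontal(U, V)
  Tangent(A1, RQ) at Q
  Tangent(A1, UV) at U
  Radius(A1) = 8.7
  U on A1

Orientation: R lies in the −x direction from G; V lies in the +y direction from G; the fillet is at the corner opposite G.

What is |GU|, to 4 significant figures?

48.98

G is at the origin; GR is horizontal with |GR| = 44.8 and R on the −x side, so R = (-44.80, 0.000). G and V share the same x with |GV| = 33.1 and V on the +y side, so V = (0.000, 33.10). The virtual corner opposite G is at (-44.80, 33.10). Tangency of A1 to RQ means the radius ZQ is perpendicular to RQ and A1 meets UV tangentially, so ZU is at right angles to UV, with radius 8.7, so the center Z sits 8.7 in from both sides at Z = (-36.10, 24.40). That places the tangent points at Q = (-44.80, 24.40) on RQ and U = (-36.10, 33.10) on UV. Then |GU| = |U − G| = 48.98.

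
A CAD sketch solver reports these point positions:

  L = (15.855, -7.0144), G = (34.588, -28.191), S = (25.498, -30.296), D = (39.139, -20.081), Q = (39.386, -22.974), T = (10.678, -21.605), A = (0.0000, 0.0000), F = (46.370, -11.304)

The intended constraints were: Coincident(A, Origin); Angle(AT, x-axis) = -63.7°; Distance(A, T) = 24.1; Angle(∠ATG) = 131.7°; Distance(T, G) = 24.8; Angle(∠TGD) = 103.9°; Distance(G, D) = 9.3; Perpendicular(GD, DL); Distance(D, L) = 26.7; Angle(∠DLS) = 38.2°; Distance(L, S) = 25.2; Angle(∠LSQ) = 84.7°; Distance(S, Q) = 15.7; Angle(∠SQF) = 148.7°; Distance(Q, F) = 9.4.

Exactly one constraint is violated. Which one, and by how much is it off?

Distance(Q, F) = 9.4 — off by 4.20.

A = (0.00, 0.00) ✓; AT at -63.70° ✓; |AT| = 24.10 ✓; ∠ATG = 131.7° ✓; |TG| = 24.80 ✓; ∠TGD = 103.9° ✓; |GD| = 9.300 ✓; ∠(GD, DL) = 90.00° ✓; |DL| = 26.70 ✓; ∠DLS = 38.20° ✓; |LS| = 25.20 ✓; ∠LSQ = 84.70° ✓; |SQ| = 15.70 ✓; ∠SQF = 148.7° ✓; |QF| = 13.60 ✗.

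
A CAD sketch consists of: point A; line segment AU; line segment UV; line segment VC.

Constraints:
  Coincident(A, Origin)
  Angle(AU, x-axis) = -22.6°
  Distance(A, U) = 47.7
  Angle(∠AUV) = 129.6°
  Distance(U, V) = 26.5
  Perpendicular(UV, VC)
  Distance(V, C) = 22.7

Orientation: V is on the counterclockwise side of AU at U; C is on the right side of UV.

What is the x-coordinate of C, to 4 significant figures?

78.07

A is at the origin; AU runs at -22.6° with length 47.7, so U = 47.7·(cos -22.6°, sin -22.6°) = (44.04, -18.33). ∠AUV = 129.6°, so UV runs at -22.6° + (180° − 129.6°) = 27.80° from the x-axis; with |UV| = 26.5, V = U + 26.5·(cos 27.80°, sin 27.80°) = (67.48, -5.972). UV ⟂ VC; with |VC| = 22.7 on the right of UV, C = V + 22.7·(0.4664, -0.8846) = (78.07, -26.05). So C.x = 78.07.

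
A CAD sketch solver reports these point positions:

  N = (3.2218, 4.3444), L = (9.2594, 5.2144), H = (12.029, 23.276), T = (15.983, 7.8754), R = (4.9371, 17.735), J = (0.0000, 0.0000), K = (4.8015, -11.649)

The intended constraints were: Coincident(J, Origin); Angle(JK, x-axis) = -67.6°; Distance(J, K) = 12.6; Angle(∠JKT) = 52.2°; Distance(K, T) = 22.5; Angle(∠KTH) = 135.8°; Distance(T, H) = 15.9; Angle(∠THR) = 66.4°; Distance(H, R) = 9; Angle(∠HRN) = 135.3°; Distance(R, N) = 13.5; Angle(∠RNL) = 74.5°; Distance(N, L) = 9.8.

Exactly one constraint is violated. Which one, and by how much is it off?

Distance(N, L) = 9.8 — off by 3.70.

J = (0.00, 0.00) ✓; JK at -67.60° ✓; |JK| = 12.60 ✓; ∠JKT = 52.20° ✓; |KT| = 22.50 ✓; ∠KTH = 135.8° ✓; |TH| = 15.90 ✓; ∠THR = 66.40° ✓; |HR| = 9.000 ✓; ∠HRN = 135.3° ✓; |RN| = 13.50 ✓; ∠RNL = 74.50° ✓; |NL| = 6.100 ✗.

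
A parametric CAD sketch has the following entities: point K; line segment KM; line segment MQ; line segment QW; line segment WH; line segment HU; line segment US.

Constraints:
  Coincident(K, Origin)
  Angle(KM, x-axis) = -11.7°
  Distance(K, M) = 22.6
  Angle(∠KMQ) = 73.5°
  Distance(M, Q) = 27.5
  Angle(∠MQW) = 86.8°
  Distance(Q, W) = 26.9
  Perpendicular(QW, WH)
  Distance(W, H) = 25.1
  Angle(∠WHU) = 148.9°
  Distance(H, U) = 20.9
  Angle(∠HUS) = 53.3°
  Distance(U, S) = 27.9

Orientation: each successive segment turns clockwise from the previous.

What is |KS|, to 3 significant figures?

17.5

K is at the origin; KM runs at -11.7° with length 22.6, so M = (22.1, -4.58). ∠KMQ = 73.5° gives MQ at -118° from the x-axis; with |MQ| = 27.5, Q = (9.14, -28.8). ∠MQW = 86.8° gives QW at 149° from the x-axis; with |QW| = 26.9, W = (-13.8, -14.8). QW is perpendicular to WH, so WH runs at 58.6°; with |WH| = 25.1, H = (-0.748, 6.62). ∠WHU = 148.9° gives HU at 27.5° from the x-axis; with |HU| = 20.9, U = (17.8, 16.3). ∠HUS = 53.3° gives US at -99.2° from the x-axis; with |US| = 27.9, S = (13.3, -11.3). Then |KS| = |S − K| = 17.5.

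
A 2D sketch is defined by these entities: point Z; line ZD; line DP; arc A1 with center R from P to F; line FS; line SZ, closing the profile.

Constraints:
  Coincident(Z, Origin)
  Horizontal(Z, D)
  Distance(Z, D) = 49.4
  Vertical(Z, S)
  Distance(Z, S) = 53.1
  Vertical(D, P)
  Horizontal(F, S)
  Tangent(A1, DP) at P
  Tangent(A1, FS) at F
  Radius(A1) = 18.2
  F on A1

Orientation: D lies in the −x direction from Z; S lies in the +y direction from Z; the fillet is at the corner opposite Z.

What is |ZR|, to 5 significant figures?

46.813

Z is at the origin; Z and D share the same y with |ZD| = 49.4 and D on the −x side, so D = (-49.400, 0.0000). ZS is vertical with |ZS| = 53.1 and S on the +y side, so S = (0.0000, 53.100). The virtual corner opposite Z is at (-49.400, 53.100). Since A1 is tangent to DP there, RP ⟂ DP and the tangent condition forces RF to be normal to FS, with radius 18.2, so the center R sits 18.2 in from both sides at R = (-31.200, 34.900). Then |ZR| = |R − Z| = 46.813.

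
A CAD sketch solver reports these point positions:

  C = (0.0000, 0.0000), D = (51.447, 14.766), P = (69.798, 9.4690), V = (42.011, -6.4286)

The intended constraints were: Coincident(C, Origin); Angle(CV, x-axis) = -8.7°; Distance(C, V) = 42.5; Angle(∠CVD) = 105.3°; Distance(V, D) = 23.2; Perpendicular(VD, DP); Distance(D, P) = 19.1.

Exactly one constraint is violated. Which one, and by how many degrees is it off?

Perpendicular(VD, DP) — off by 7.90°.

C = (0.00, 0.00) ✓; CV at -8.700° ✓; |CV| = 42.50 ✓; ∠CVD = 105.3° ✓; |VD| = 23.20 ✓; ∠(VD, DP) = 82.10° ✗; |DP| = 19.10 ✓.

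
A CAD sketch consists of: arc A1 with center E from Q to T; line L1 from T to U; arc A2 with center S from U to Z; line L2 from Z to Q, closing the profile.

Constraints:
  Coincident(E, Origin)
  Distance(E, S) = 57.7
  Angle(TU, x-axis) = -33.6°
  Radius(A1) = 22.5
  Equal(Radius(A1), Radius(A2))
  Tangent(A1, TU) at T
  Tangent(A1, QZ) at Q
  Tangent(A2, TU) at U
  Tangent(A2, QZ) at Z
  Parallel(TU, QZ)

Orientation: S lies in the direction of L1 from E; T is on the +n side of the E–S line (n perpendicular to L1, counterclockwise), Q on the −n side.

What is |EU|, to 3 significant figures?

61.9

Tangency of A1 to both parallel lines with radius 22.5 puts T and Q at E ± 22.5·n: T = (12.5, 18.7), Q = (-12.5, -18.7). Equal radii place U and Z the same way about S: U = S + 22.5·n = (60.5, -13.2), Z = S − 22.5·n = (35.6, -50.7). Then |EU| = |U − E| = 61.9.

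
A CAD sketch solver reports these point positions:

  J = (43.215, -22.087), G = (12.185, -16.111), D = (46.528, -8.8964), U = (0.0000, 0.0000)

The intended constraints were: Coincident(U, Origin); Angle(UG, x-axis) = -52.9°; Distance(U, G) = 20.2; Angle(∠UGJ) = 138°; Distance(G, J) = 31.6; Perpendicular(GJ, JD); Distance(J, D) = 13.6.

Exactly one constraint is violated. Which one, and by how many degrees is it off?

Perpendicular(GJ, JD) — off by 3.20°.

U = (0.00, 0.00) ✓; UG at -52.90° ✓; |UG| = 20.20 ✓; ∠UGJ = 138.0° ✓; |GJ| = 31.60 ✓; ∠(GJ, JD) = 86.80° ✗; |JD| = 13.60 ✓.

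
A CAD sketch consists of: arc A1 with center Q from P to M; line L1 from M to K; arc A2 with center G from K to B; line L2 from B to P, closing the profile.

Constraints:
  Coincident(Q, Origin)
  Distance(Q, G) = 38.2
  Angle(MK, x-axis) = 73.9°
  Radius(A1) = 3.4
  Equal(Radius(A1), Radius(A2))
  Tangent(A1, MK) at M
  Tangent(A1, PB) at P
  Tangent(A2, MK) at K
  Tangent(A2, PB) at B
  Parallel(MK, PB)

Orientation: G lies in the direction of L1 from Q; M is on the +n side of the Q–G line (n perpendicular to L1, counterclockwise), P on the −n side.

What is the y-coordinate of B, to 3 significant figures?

35.8

Tangency of A1 to both parallel lines with radius 3.4 puts M and P at Q ± 3.4·n: M = (-3.27, 0.943), P = (3.27, -0.943). Equal radii place K and B the same way about G: K = G + 3.4·n = (7.33, 37.6), B = G − 3.4·n = (13.9, 35.8). So B.y = 35.8.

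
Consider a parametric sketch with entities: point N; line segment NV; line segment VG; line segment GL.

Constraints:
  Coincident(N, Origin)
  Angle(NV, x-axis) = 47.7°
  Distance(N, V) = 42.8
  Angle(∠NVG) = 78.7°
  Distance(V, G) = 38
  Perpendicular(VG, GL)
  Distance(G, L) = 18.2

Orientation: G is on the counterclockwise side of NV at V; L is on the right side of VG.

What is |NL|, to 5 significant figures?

67.063

N is at the origin; NV runs at 47.7° with length 42.8, so V = 42.8·(cos 47.7°, sin 47.7°) = (28.805, 31.656). ∠NVG = 78.7°, so VG runs at 47.7° + (180° − 78.7°) = 149.00° from the x-axis; with |VG| = 38.0, G = V + 38.0·(cos 149.00°, sin 149.00°) = (-3.7674, 51.228). The perpendicularity gives GL at right angles to VG; with |GL| = 18.2 on the right of VG, L = G + 18.2·(0.51504, 0.85717) = (5.6063, 66.828). Then |NL| = |L − N| = 67.063.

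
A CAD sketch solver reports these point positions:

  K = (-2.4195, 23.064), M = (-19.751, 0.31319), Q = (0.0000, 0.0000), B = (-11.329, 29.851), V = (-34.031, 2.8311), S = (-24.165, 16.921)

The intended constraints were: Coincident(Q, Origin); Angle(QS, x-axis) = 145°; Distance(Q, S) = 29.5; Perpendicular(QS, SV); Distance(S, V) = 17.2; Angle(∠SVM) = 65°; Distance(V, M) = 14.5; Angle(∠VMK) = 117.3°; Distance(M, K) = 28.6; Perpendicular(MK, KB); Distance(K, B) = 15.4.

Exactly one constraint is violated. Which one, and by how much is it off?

Distance(K, B) = 15.4 — off by 4.20.

Q = (0.00, 0.00) ✓; QS at 145.0° ✓; |QS| = 29.50 ✓; ∠(QS, SV) = 90.00° ✓; |SV| = 17.20 ✓; ∠SVM = 65.00° ✓; |VM| = 14.50 ✓; ∠VMK = 117.3° ✓; |MK| = 28.60 ✓; ∠(MK, KB) = 90.00° ✓; |KB| = 11.20 ✗.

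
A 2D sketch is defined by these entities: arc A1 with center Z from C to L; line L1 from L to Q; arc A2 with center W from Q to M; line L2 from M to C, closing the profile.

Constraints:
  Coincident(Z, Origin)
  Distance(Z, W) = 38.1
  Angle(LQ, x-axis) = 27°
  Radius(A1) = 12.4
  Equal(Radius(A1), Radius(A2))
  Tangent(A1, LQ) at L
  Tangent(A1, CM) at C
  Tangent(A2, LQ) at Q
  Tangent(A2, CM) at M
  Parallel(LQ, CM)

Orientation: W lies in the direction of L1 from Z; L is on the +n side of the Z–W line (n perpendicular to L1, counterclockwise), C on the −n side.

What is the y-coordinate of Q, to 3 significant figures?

28.3

The slot axis is L1's direction at 27.0°, so u = (cos 27.0°, sin 27.0°) = (0.891, 0.454) and n = (−sin 27.0°, cos 27.0°) = (-0.454, 0.891). Z is at the origin and W lies 38.1 along u from Z, so W = 38.1·u = (33.9, 17.3). Tangency of A1 to both parallel lines with radius 12.4 puts L and C at Z ± 12.4·n: L = (-5.63, 11.0), C = (5.63, -11.0). Equal radii place Q and M the same way about W: Q = W + 12.4·n = (28.3, 28.3), M = W − 12.4·n = (39.6, 6.25). So Q.y = 28.3.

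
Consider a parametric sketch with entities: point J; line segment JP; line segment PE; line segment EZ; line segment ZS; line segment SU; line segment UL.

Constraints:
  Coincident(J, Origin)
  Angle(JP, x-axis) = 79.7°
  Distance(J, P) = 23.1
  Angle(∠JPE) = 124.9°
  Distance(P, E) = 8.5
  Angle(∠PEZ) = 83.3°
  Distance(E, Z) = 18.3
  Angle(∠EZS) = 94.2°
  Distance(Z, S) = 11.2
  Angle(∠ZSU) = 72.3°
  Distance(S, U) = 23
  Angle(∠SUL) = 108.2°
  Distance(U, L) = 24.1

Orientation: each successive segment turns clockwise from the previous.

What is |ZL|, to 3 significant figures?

29.7

J is at the origin; JP runs at 79.7° with length 23.1, so P = (4.13, 22.7). ∠JPE = 124.9° gives PE at 24.6° from the x-axis; with |PE| = 8.5, E = (11.9, 26.3). ∠PEZ = 83.3° gives EZ at -72.1° from the x-axis; with |EZ| = 18.3, Z = (17.5, 8.85). ∠EZS = 94.2° gives ZS at -158° from the x-axis; with |ZS| = 11.2, S = (7.11, 4.64). ∠ZSU = 72.3° gives SU at 94.4° from the x-axis; with |SU| = 23.0, U = (5.34, 27.6). ∠SUL = 108.2° gives UL at 22.6° from the x-axis; with |UL| = 24.1, L = (27.6, 36.8). Then |ZL| = |L − Z| = 29.7.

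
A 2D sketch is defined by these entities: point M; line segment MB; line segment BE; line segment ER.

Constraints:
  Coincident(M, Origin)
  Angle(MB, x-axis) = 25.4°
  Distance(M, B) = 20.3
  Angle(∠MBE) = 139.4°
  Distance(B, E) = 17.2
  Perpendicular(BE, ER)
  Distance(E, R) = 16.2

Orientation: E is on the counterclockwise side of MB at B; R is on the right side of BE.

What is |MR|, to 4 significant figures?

43.92

∠MBE = 139.4°, so BE runs at 25.4° + (180° − 139.4°) = 66.00° from the x-axis; with |BE| = 17.2, E = B + 17.2·(cos 66.00°, sin 66.00°) = (25.33, 24.42). BE ⟂ ER; with |ER| = 16.2 on the right of BE, R = E + 16.2·(0.9135, -0.4067) = (40.13, 17.83). Then |MR| = |R − M| = 43.92.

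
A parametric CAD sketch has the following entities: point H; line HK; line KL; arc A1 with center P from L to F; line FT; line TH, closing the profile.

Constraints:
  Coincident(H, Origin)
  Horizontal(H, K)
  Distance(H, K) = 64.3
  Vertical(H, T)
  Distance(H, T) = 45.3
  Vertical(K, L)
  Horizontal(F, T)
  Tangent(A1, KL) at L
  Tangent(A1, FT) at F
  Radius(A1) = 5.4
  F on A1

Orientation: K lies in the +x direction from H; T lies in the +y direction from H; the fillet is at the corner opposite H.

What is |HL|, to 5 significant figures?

75.674

H is at the origin; H and K share the same y with |HK| = 64.3 and K on the +x side, so K = (64.300, 0.0000). H and T share the same x with |HT| = 45.3 and T on the +y side, so T = (0.0000, 45.300). The virtual corner opposite H is at (64.300, 45.300). A1 meets KL tangentially, so PL is at right angles to KL and since A1 is tangent to FT there, PF ⟂ FT, with radius 5.4, so the center P sits 5.4 in from both sides at P = (58.900, 39.900). That places the tangent points at L = (64.300, 39.900) on KL and F = (58.900, 45.300) on FT. Then |HL| = |L − H| = 75.674.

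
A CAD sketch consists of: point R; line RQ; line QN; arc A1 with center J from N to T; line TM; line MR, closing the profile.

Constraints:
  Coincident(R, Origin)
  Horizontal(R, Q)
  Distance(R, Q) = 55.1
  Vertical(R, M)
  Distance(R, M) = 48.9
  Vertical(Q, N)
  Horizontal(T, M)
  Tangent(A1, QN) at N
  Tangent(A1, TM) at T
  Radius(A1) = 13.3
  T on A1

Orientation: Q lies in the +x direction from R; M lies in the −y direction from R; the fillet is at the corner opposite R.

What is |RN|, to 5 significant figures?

65.600

R is at the origin; RQ is horizontal with |RQ| = 55.1 and Q on the +x side, so Q = (55.100, 0.0000). R and M share the same x with |RM| = 48.9 and M on the −y side, so M = (0.0000, -48.900). The virtual corner opposite R is at (55.100, -48.900). A1 meets QN tangentially, so JN is at right angles to QN and since A1 is tangent to TM there, JT ⟂ TM, with radius 13.3, so the center J sits 13.3 in from both sides at J = (41.800, -35.600). That places the tangent points at N = (55.100, -35.600) on QN and T = (41.800, -48.900) on TM. Then |RN| = |N − R| = 65.600.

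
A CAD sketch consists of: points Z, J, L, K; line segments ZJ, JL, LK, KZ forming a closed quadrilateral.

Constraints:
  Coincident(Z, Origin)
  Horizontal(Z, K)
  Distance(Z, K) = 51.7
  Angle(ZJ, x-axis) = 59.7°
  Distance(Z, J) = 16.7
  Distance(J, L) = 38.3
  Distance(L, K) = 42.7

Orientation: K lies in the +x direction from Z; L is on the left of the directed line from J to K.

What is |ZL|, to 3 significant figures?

54.4

Checks: |JL| = 38.30 ✓; |LK| = 42.70 ✓.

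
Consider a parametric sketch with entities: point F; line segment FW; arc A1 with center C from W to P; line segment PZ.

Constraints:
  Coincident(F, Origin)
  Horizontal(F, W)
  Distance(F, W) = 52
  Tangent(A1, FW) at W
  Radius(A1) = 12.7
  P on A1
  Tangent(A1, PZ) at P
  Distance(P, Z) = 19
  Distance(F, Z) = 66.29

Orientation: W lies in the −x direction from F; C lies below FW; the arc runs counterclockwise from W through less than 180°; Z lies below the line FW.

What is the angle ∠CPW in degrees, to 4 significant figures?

33.41°

Checks: |CP| = 12.70 ✓; ∠(CP, PZ) = 90.00° ✓; |PZ| = 19.00 ✓; |FZ| = 66.29 ✓.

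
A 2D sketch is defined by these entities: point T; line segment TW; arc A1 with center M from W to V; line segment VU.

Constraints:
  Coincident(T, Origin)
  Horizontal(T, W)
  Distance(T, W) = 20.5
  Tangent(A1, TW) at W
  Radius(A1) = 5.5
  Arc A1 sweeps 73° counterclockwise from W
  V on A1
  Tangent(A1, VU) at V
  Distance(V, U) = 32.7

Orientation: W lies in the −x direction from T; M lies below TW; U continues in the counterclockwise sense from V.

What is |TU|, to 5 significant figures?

49.839

On A1, W sits at bearing 90° from M; a 73° counterclockwise sweep puts V at bearing 163°, so V = M + 5.5·(cos 163°, sin 163°) = (-25.760, -3.8920). The tangent condition forces MV to be normal to VU, so VU runs along (−sin 163°, cos 163°); with |VU| = 32.7, U = (-35.320, -35.163). Then |TU| = |U − T| = 49.839.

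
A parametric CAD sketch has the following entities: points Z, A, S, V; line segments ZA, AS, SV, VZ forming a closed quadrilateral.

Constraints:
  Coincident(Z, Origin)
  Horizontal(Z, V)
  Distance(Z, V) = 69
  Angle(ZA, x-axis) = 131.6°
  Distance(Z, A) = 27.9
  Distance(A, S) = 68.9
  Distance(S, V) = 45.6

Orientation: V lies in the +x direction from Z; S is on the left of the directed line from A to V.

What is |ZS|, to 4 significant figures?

62.34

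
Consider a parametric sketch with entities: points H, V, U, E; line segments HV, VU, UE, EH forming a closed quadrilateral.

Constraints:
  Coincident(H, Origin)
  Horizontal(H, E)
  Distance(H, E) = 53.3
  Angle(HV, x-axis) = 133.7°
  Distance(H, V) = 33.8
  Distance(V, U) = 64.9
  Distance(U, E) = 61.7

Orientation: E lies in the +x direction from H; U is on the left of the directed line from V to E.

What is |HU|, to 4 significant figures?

66.33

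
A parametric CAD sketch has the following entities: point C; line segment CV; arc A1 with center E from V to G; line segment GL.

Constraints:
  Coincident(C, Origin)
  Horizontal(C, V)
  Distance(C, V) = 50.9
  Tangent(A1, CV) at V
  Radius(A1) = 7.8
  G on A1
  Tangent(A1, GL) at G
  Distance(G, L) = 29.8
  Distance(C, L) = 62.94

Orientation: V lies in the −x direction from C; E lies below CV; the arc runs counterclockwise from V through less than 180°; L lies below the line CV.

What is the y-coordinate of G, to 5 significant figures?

-10.061

Checks: |EG| = 7.800 ✓; ∠(EG, GL) = 90.00° ✓; |GL| = 29.80 ✓; |CL| = 62.94 ✓.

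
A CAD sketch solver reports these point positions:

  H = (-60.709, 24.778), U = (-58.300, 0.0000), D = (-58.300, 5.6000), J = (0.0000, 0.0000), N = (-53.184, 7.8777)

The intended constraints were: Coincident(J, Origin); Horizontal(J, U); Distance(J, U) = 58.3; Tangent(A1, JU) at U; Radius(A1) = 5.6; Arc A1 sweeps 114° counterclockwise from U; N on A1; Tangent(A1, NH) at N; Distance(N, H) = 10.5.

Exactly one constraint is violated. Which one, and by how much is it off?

Distance(N, H) = 10.5 — off by 8.00.

J = (0.00, 0.00) ✓; J.y = 0.00, U.y = 0.00 ✓; |JU| = 58.30 ✓; ∠(DU, UJ) = 90.00° ✓; |DU| = 5.600 ✓; bearing(D→N) − bearing(D→U) = 114.0° ✓; |DN| = 5.600 ✓; ∠(DN, NH) = 90.00° ✓; |NH| = 18.50 ✗.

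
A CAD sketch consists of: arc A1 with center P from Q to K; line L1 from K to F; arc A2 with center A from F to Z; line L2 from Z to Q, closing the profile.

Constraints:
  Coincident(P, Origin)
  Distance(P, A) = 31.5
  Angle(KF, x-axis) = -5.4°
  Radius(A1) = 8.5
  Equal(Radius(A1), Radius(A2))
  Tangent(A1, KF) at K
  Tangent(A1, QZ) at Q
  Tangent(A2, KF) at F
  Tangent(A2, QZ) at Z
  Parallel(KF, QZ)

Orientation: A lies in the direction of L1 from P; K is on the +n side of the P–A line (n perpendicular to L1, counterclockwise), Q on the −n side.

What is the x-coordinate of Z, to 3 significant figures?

30.6

The slot axis is L1's direction at -5.4°, so u = (cos -5.4°, sin -5.4°) = (0.996, -0.0941) and n = (−sin -5.4°, cos -5.4°) = (0.0941, 0.996). P is at the origin and A lies 31.5 along u from P, so A = 31.5·u = (31.4, -2.96). Tangency of A1 to both parallel lines with radius 8.5 puts K and Q at P ± 8.5·n: K = (0.800, 8.46), Q = (-0.800, -8.46). Equal radii place F and Z the same way about A: F = A + 8.5·n = (32.2, 5.50), Z = A − 8.5·n = (30.6, -11.4). So Z.x = 30.6.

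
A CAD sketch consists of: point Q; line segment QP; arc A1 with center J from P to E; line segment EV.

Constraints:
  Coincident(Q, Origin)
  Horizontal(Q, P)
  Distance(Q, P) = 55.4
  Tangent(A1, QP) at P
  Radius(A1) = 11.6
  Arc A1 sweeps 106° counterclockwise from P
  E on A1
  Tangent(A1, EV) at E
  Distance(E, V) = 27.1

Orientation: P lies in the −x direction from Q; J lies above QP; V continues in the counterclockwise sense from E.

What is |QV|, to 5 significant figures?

65.904

Q is at the origin; Q and P share the same y with |QP| = 55.4 and P on the −x side, so P = (-55.400, 0.0000). The tangent condition forces JP to be normal to QP, so J = P + (0, 11.6) = (-55.400, 11.600). On A1, P sits at bearing -90° from J; a 106° counterclockwise sweep puts E at bearing 16°, so E = J + 11.6·(cos 16°, sin 16°) = (-44.249, 14.797). Since A1 is tangent to EV there, JE ⟂ EV, so EV runs along (−sin 16°, cos 16°); with |EV| = 27.1, V = (-51.719, 40.848). Then |QV| = |V − Q| = 65.904.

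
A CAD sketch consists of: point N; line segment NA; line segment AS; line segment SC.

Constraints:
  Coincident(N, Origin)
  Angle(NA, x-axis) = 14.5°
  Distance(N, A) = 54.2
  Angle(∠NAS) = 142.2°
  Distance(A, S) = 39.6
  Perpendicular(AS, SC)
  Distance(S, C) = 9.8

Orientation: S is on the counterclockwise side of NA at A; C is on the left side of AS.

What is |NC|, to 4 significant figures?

85.69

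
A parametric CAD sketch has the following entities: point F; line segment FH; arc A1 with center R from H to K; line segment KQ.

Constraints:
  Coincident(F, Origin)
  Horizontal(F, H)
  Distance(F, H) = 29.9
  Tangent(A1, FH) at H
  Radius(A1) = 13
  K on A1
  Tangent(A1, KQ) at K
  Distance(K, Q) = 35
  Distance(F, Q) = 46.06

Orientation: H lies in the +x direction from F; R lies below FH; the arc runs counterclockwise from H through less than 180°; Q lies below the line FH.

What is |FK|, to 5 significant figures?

20.106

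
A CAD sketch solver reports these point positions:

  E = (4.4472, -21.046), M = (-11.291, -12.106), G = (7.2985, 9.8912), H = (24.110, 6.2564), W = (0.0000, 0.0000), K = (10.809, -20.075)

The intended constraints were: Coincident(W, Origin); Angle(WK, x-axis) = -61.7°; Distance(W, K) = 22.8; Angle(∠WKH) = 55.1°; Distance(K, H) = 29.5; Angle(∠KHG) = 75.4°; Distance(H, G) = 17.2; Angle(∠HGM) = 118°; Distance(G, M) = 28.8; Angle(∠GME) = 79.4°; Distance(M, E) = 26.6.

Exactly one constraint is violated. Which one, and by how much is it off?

Distance(M, E) = 26.6 — off by 8.50.

W = (0.00, 0.00) ✓; WK at -61.70° ✓; |WK| = 22.80 ✓; ∠WKH = 55.10° ✓; |KH| = 29.50 ✓; ∠KHG = 75.40° ✓; |HG| = 17.20 ✓; ∠HGM = 118.0° ✓; |GM| = 28.80 ✓; ∠GME = 79.40° ✓; |ME| = 18.10 ✗.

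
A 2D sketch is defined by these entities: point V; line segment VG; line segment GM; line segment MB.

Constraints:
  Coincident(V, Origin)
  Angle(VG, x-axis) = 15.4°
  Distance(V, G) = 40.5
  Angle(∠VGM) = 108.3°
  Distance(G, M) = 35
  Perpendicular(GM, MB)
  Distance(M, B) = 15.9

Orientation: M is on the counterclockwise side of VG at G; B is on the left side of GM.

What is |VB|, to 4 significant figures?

52.78

∠VGM = 108.3°, so GM runs at 15.4° + (180° − 108.3°) = 87.10° from the x-axis; with |GM| = 35.0, M = G + 35.0·(cos 87.10°, sin 87.10°) = (40.82, 45.71). GM is perpendicular to MB; with |MB| = 15.9 on the left of GM, B = M + 15.9·(-0.9987, 0.05059) = (24.94, 46.51). Then |VB| = |B − V| = 52.78.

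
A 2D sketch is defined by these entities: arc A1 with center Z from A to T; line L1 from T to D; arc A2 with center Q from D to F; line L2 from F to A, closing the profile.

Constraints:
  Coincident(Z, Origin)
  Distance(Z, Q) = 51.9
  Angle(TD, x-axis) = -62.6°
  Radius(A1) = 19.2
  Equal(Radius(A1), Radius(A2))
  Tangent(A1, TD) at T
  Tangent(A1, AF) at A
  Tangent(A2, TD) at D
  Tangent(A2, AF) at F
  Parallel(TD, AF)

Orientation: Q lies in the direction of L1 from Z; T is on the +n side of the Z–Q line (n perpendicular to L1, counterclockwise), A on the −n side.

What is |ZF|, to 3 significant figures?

55.3

The slot axis is L1's direction at -62.6°, so u = (cos -62.6°, sin -62.6°) = (0.460, -0.888) and n = (−sin -62.6°, cos -62.6°) = (0.888, 0.460). Z is at the origin and Q lies 51.9 along u from Z, so Q = 51.9·u = (23.9, -46.1). Tangency of A1 to both parallel lines with radius 19.2 puts T and A at Z ± 19.2·n: T = (17.0, 8.84), A = (-17.0, -8.84). Equal radii place D and F the same way about Q: D = Q + 19.2·n = (40.9, -37.2), F = Q − 19.2·n = (6.84, -54.9). Then |ZF| = |F − Z| = 55.3.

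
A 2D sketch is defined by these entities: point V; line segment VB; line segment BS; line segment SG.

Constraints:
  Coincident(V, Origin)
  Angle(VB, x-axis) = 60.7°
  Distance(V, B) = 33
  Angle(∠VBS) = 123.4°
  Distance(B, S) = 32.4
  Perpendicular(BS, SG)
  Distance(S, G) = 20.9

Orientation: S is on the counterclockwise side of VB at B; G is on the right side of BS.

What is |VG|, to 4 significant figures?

70.03

V is at the origin; VB runs at 60.7° with length 33.0, so B = 33.0·(cos 60.7°, sin 60.7°) = (16.15, 28.78). ∠VBS = 123.4°, so BS runs at 60.7° + (180° − 123.4°) = 117.3° from the x-axis; with |BS| = 32.4, S = B + 32.4·(cos 117.3°, sin 117.3°) = (1.289, 57.57). BS is perpendicular to SG; with |SG| = 20.9 on the right of BS, G = S + 20.9·(0.8886, 0.4586) = (19.86, 67.16). Then |VG| = |G − V| = 70.03.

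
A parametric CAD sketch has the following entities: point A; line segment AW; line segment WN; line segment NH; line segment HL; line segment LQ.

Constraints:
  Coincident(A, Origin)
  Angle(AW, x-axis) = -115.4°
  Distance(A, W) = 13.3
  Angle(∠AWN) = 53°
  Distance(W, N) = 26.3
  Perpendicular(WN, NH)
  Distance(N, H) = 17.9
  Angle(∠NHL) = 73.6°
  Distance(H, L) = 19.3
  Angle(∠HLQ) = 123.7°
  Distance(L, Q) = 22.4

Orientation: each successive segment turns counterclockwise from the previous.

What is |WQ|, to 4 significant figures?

9.006

A is at the origin; AW runs at -115.4° with length 13.3, so W = (-5.705, -12.01). ∠AWN = 53.0° gives WN at 11.60° from the x-axis; with |WN| = 26.3, N = (20.06, -6.726). WN ⟂ NH, so NH runs at 101.6°; with |NH| = 17.9, H = (16.46, 10.81). ∠NHL = 73.6° gives HL at -152.0° from the x-axis; with |HL| = 19.3, L = (-0.5822, 1.748). ∠HLQ = 123.7° gives LQ at -95.70° from the x-axis; with |LQ| = 22.4, Q = (-2.807, -20.54). Then |WQ| = |Q − W| = 9.006.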